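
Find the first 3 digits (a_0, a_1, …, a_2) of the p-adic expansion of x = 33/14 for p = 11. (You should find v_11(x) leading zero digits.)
(a_0, …, a_2) = (0, 1, 7)

v_11(33/14) = 1, so a_0 = ... = a_0 = 0. Factor out: x = 11^1 · u with u = 3/14 a unit in ℤ_11. Expand u iteratively via a_{v+i} = u_i mod 11, u_{i+1} = (u_i − a_{v+i})/11:
  u_0 = 3/14;  a_1 = 1;  u_1 = (u_0 − 1)/11 = -1/14
  u_1 = -1/14;  a_2 = 7;  u_2 = (u_1 − 7)/11 = -9/14
Digits: (0, 1, 7).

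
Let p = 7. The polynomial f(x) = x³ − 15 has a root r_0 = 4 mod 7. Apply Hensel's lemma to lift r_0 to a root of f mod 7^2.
r_1 = 4 (mod 49)

Hensel: r_{i+1} = r_i − f(r_i)/f′(r_i) mod 7^{i+2}, where f′(x) = 3x². Iterate:
  r_0 = 4 (mod 7)
  r_1 = 4 (mod 49)
Final: r = 4 with f(r) ≡ 0 mod 7^2.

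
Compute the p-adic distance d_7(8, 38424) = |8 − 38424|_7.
d_7(8, 38424) = 1/2401

Step 1 — x − y = 8 − 38424 = -38416. Step 2 — v_7(-38416) = 4 (factor: -38416 = −(7^4 · 16); the sign does not affect v_p). Step 3 — |x − y|_7 = 7^{-4} = 1/2401.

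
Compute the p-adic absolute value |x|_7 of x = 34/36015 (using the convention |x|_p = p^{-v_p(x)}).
|34/36015|_7 = 2401

Step 1 — compute v_7(x) by factoring powers of 7 out of the numerator and denominator: v_7(34/36015) = -4. Step 2 — apply |x|_p = p^{-v_p(x)} = 7^{4} = 2401.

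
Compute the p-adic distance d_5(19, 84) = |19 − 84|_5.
d_5(19, 84) = 1/5

Step 1 — x − y = 19 − 84 = -65. Step 2 — v_5(-65) = 1 (factor: -65 = −(5^1 · 13); the sign does not affect v_p). Step 3 — |x − y|_5 = 5^{-1} = 1/5.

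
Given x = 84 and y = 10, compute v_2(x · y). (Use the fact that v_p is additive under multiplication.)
v_2(840) = 3

v_p(x) = 2 (factor: 84 = 2^2 · 21); v_p(y) = 1 (factor: 10 = 2^1 · 5). Additivity: v_p(xy) = v_p(x) + v_p(y) = 2 + 1 = 3. (Direct check: xy = 840 = 2^3 · (105).)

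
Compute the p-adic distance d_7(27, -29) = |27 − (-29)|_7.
d_7(27, -29) = 1/7

Step 1 — x − y = 27 − (-29) = 56. Step 2 — v_7(56) = 1 (factor: 56 = (7^1 · 8); the sign does not affect v_p). Step 3 — |x − y|_7 = 7^{-1} = 1/7.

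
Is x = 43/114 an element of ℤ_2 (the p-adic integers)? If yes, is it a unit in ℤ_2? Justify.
x ∉ ℤ_2 (v_2(x) = -1 < 0)

ℤ_2 = {x ∈ ℚ_2 : v_2(x) ≥ 0} and ℤ_2^× = {x ∈ ℤ_2 : v_2(x) = 0}. Here v_2(43/114) = v_2(num) − v_2(den) = -1; compare against these criteria.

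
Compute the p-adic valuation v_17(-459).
v_17(-459) = 1

v_17(n) is the largest exponent k such that 17^k divides n. Factor out: -459 = -17^1 · 27. (Sign doesn't affect v_p.) So v_17(-459) = 1.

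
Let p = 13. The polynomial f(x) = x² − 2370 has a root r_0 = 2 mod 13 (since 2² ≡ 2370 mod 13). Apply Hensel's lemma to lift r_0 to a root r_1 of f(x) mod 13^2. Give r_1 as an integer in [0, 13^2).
r_1 = 2 (mod 169)

Hensel's recurrence: r_{i+1} = r_i − f(r_i)·(f′(r_i))^{-1} mod 13^{i+2}, with f′(x) = 2x. Iterate:
  r_0 = 2 (mod 13)
  r_1 = 2 (mod 169)
Final: r_1 = 2, and one checks f(r_1) ≡ 0 mod 13^2.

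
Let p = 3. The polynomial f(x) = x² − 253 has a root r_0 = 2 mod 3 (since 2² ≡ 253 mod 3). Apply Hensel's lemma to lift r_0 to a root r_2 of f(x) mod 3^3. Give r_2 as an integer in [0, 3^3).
r_2 = 8 (mod 27)

Hensel's recurrence: r_{i+1} = r_i − f(r_i)·(f′(r_i))^{-1} mod 3^{i+2}, with f′(x) = 2x. Iterate:
  r_0 = 2 (mod 3)
  r_1 = 8 (mod 9)
  r_2 = 8 (mod 27)
Final: r_2 = 8, and one checks f(r_2) ≡ 0 mod 3^3.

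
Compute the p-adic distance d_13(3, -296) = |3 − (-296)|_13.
d_13(3, -296) = 1/13

Step 1 — x − y = 3 − (-296) = 299. Step 2 — v_13(299) = 1 (factor: 299 = (13^1 · 23); the sign does not affect v_p). Step 3 — |x − y|_13 = 13^{-1} = 1/13.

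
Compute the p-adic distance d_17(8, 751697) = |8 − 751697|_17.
d_17(8, 751697) = 1/83521

Step 1 — x − y = 8 − 751697 = -751689. Step 2 — v_17(-751689) = 4 (factor: -751689 = −(17^4 · 9); the sign does not affect v_p). Step 3 — |x − y|_17 = 17^{-4} = 1/83521.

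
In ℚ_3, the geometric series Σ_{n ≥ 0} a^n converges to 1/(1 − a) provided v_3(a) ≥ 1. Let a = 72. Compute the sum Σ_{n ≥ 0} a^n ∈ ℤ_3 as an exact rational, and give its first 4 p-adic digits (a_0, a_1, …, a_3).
Σ a^n = 1/(1 − a) = -1/71;  first 4 digits = (1, 0, 2, 2)

v_3(a) = 2 ≥ 1, so the series converges in ℤ_3 to 1/(1 − a) = 1/(1 − 72) = -1/71. Expand this rational in ℤ_3: compute digits iteratively via d_i = x_i mod 3, x_{i+1} = (x_i − d_i)/3. The first 4 digits are (1, 0, 2, 2).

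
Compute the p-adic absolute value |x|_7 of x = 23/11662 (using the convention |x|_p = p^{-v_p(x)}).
|23/11662|_7 = 343

Step 1 — compute v_7(x) by factoring powers of 7 out of the numerator and denominator: v_7(23/11662) = -3. Step 2 — apply |x|_p = p^{-v_p(x)} = 7^{3} = 343.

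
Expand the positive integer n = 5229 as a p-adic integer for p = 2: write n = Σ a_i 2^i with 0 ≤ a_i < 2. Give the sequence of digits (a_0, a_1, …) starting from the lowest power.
(a_0, a_1, …) = (1, 0, 1, 1, 0, 1, 1, 0, 0, 0, 1, 0, 1)

Repeated division by 2 gives the digits low-to-high: 5229 = 1 + 1·2^2 + 1·2^3 + 1·2^5 + 1·2^6 + 1·2^10 + 1·2^12. Digit sequence: (1, 0, 1, 1, 0, 1, 1, 0, 0, 0, 1, 0, 1).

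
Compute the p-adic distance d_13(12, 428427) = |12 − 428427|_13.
d_13(12, 428427) = 1/28561

Step 1 — x − y = 12 − 428427 = -428415. Step 2 — v_13(-428415) = 4 (factor: -428415 = −(13^4 · 15); the sign does not affect v_p). Step 3 — |x − y|_13 = 13^{-4} = 1/28561.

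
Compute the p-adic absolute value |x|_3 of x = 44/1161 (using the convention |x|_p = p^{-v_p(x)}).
|44/1161|_3 = 27

Step 1 — compute v_3(x) by factoring powers of 3 out of the numerator and denominator: v_3(44/1161) = -3. Step 2 — apply |x|_p = p^{-v_p(x)} = 3^{3} = 27.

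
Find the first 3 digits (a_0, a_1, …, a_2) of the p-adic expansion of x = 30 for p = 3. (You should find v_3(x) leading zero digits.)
(a_0, …, a_2) = (0, 1, 0)

v_3(30) = 1, so a_0 = ... = a_0 = 0. Factor out: x = 3^1 · u with u = 10 a unit in ℤ_3. Expand u iteratively via a_{v+i} = u_i mod 3, u_{i+1} = (u_i − a_{v+i})/3:
  u_0 = 10;  a_1 = 1;  u_1 = (u_0 − 1)/3 = 3
  u_1 = 3;  a_2 = 0;  u_2 = (u_1 − 0)/3 = 1
Digits: (0, 1, 0).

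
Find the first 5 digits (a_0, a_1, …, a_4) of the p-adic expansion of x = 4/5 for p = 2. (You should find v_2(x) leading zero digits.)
(a_0, …, a_4) = (0, 0, 1, 0, 1)

v_2(4/5) = 2, so a_0 = ... = a_1 = 0. Factor out: x = 2^2 · u with u = 1/5 a unit in ℤ_2. Expand u iteratively via a_{v+i} = u_i mod 2, u_{i+1} = (u_i − a_{v+i})/2:
  u_0 = 1/5;  a_2 = 1;  u_1 = (u_0 − 1)/2 = -2/5
  u_1 = -2/5;  a_3 = 0;  u_2 = (u_1 − 0)/2 = -1/5
  u_2 = -1/5;  a_4 = 1;  u_3 = (u_2 − 1)/2 = -3/5
Digits: (0, 0, 1, 0, 1).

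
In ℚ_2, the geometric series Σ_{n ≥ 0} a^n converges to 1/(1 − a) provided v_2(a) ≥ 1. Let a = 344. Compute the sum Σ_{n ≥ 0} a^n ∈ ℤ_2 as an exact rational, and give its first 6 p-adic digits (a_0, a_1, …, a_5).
Σ a^n = 1/(1 − a) = -1/343;  first 6 digits = (1, 0, 0, 1, 1, 0)

v_2(a) = 3 ≥ 1, so the series converges in ℤ_2 to 1/(1 − a) = 1/(1 − 344) = -1/343. Expand this rational in ℤ_2: compute digits iteratively via d_i = x_i mod 2, x_{i+1} = (x_i − d_i)/2. The first 6 digits are (1, 0, 0, 1, 1, 0).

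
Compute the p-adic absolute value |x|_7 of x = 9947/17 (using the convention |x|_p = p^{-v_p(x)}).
|9947/17|_7 = 1/343

Step 1 — compute v_7(x) by factoring powers of 7 out of the numerator and denominator: v_7(9947/17) = 3. Step 2 — apply |x|_p = p^{-v_p(x)} = 7^{-3} = 1/343.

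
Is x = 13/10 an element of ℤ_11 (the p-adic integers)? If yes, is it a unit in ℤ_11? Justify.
x ∈ ℤ_11^× (unit); v_11(x) = 0

ℤ_11 = {x ∈ ℚ_11 : v_11(x) ≥ 0} and ℤ_11^× = {x ∈ ℤ_11 : v_11(x) = 0}. Here v_11(13/10) = v_11(num) − v_11(den) = 0; compare against these criteria.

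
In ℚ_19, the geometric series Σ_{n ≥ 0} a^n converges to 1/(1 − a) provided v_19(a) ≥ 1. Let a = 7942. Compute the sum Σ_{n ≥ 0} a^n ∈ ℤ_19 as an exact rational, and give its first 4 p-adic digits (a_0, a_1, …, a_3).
Σ a^n = 1/(1 − a) = -1/7941;  first 4 digits = (1, 0, 3, 1)

v_19(a) = 2 ≥ 1, so the series converges in ℤ_19 to 1/(1 − a) = 1/(1 − 7942) = -1/7941. Expand this rational in ℤ_19: compute digits iteratively via d_i = x_i mod 19, x_{i+1} = (x_i − d_i)/19. The first 4 digits are (1, 0, 3, 1).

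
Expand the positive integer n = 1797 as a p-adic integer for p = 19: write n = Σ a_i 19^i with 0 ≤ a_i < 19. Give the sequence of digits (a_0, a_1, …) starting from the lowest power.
(a_0, a_1, …) = (11, 18, 4)

Repeated division by 19 gives the digits low-to-high: 1797 = 11 + 18·19^1 + 4·19^2. Digit sequence: (11, 18, 4).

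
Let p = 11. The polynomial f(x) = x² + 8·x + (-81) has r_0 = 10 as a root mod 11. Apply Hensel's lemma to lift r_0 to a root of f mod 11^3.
r_2 = 175 (mod 1331)

Hensel: r_{i+1} = r_i − f(r_i)·(f′(r_i))^{-1} mod 11^{i+2}, f′(x) = 2x + 8. Iterate:
  r_0 = 10 (mod 11)
  r_1 = 54 (mod 121)
  r_2 = 175 (mod 1331)
Final: r = 175 satisfies f(r) ≡ 0 mod 11^3.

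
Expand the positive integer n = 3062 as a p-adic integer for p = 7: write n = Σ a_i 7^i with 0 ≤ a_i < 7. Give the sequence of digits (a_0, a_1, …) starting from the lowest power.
(a_0, a_1, …) = (3, 3, 6, 1, 1)

Repeated division by 7 gives the digits low-to-high: 3062 = 3 + 3·7^1 + 6·7^2 + 1·7^3 + 1·7^4. Digit sequence: (3, 3, 6, 1, 1).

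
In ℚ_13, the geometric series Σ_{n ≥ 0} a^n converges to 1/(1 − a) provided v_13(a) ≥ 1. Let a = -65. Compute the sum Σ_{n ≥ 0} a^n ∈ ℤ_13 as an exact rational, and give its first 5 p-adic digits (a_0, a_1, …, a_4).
Σ a^n = 1/(1 − a) = 1/66;  first 5 digits = (1, 8, 11, 6, 4)

v_13(a) = 1 ≥ 1, so the series converges in ℤ_13 to 1/(1 − a) = 1/(1 − (-65)) = 1/66. Expand this rational in ℤ_13: compute digits iteratively via d_i = x_i mod 13, x_{i+1} = (x_i − d_i)/13. The first 5 digits are (1, 8, 11, 6, 4).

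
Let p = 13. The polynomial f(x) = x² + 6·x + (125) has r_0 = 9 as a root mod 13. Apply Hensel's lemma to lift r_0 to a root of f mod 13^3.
r_2 = 1491 (mod 2197)

Hensel: r_{i+1} = r_i − f(r_i)·(f′(r_i))^{-1} mod 13^{i+2}, f′(x) = 2x + 6. Iterate:
  r_0 = 9 (mod 13)
  r_1 = 139 (mod 169)
  r_2 = 1491 (mod 2197)
Final: r = 1491 satisfies f(r) ≡ 0 mod 13^3.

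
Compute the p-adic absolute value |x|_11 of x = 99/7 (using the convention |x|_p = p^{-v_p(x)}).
|99/7|_11 = 1/11

Step 1 — compute v_11(x) by factoring powers of 11 out of the numerator and denominator: v_11(99/7) = 1. Step 2 — apply |x|_p = p^{-v_p(x)} = 11^{-1} = 1/11.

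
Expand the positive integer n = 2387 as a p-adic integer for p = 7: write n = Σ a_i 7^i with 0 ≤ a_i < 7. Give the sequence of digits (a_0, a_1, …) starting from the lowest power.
(a_0, a_1, …) = (0, 5, 6, 6)

Repeated division by 7 gives the digits low-to-high: 2387 = 5·7^1 + 6·7^2 + 6·7^3. Digit sequence: (0, 5, 6, 6).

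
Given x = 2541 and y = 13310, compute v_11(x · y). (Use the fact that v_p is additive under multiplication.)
v_11(33820710) = 5

v_p(x) = 2 (factor: 2541 = 11^2 · 21); v_p(y) = 3 (factor: 13310 = 11^3 · 10). Additivity: v_p(xy) = v_p(x) + v_p(y) = 2 + 3 = 5. (Direct check: xy = 33820710 = 11^5 · (210).)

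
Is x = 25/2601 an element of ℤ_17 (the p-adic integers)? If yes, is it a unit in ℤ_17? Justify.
x ∉ ℤ_17 (v_17(x) = -2 < 0)

ℤ_17 = {x ∈ ℚ_17 : v_17(x) ≥ 0} and ℤ_17^× = {x ∈ ℤ_17 : v_17(x) = 0}. Here v_17(25/2601) = v_17(num) − v_17(den) = -2; compare against these criteria.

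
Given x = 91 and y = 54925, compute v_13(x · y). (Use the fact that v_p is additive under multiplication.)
v_13(4998175) = 4

v_p(x) = 1 (factor: 91 = 13^1 · 7); v_p(y) = 3 (factor: 54925 = 13^3 · 25). Additivity: v_p(xy) = v_p(x) + v_p(y) = 1 + 3 = 4. (Direct check: xy = 4998175 = 13^4 · (175).)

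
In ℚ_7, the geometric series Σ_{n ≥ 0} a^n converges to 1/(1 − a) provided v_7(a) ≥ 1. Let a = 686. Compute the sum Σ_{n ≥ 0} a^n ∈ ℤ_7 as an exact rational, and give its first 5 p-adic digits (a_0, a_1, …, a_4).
Σ a^n = 1/(1 − a) = -1/685;  first 5 digits = (1, 0, 0, 2, 0)

v_7(a) = 3 ≥ 1, so the series converges in ℤ_7 to 1/(1 − a) = 1/(1 − 686) = -1/685. Expand this rational in ℤ_7: compute digits iteratively via d_i = x_i mod 7, x_{i+1} = (x_i − d_i)/7. The first 5 digits are (1, 0, 0, 2, 0).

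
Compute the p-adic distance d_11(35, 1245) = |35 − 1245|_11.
d_11(35, 1245) = 1/121

Step 1 — x − y = 35 − 1245 = -1210. Step 2 — v_11(-1210) = 2 (factor: -1210 = −(11^2 · 10); the sign does not affect v_p). Step 3 — |x − y|_11 = 11^{-2} = 1/121.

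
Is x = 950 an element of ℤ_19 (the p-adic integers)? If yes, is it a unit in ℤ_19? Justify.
x ∈ ℤ_19 but not a unit; v_19(x) = 1 > 0

ℤ_19 = {x ∈ ℚ_19 : v_19(x) ≥ 0} and ℤ_19^× = {x ∈ ℤ_19 : v_19(x) = 0}. Here v_19(950) = v_19(num) − v_19(den) = 1; compare against these criteria.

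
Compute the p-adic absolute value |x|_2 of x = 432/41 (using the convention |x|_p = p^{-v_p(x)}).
|432/41|_2 = 1/16

Step 1 — compute v_2(x) by factoring powers of 2 out of the numerator and denominator: v_2(432/41) = 4. Step 2 — apply |x|_p = p^{-v_p(x)} = 2^{-4} = 1/16.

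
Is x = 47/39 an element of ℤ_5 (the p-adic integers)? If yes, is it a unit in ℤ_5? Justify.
x ∈ ℤ_5^× (unit); v_5(x) = 0

ℤ_5 = {x ∈ ℚ_5 : v_5(x) ≥ 0} and ℤ_5^× = {x ∈ ℤ_5 : v_5(x) = 0}. Here v_5(47/39) = v_5(num) − v_5(den) = 0; compare against these criteria.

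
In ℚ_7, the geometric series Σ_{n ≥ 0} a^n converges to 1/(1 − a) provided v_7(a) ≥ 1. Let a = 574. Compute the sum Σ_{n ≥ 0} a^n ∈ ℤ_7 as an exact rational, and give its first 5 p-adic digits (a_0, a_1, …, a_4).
Σ a^n = 1/(1 − a) = -1/573;  first 5 digits = (1, 5, 1, 2, 2)

v_7(a) = 1 ≥ 1, so the series converges in ℤ_7 to 1/(1 − a) = 1/(1 − 574) = -1/573. Expand this rational in ℤ_7: compute digits iteratively via d_i = x_i mod 7, x_{i+1} = (x_i − d_i)/7. The first 5 digits are (1, 5, 1, 2, 2).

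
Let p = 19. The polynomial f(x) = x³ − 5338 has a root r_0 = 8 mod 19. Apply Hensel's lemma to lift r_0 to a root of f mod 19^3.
r_2 = 1338 (mod 6859)

Hensel: r_{i+1} = r_i − f(r_i)/f′(r_i) mod 19^{i+2}, where f′(x) = 3x². Iterate:
  r_0 = 8 (mod 19)
  r_1 = 255 (mod 361)
  r_2 = 1338 (mod 6859)
Final: r = 1338 with f(r) ≡ 0 mod 19^3.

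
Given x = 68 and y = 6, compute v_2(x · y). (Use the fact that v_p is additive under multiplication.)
v_2(408) = 3

v_p(x) = 2 (factor: 68 = 2^2 · 17); v_p(y) = 1 (factor: 6 = 2^1 · 3). Additivity: v_p(xy) = v_p(x) + v_p(y) = 2 + 1 = 3. (Direct check: xy = 408 = 2^3 · (51).)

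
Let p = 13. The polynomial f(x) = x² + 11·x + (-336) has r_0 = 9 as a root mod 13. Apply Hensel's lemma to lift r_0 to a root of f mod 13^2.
r_1 = 61 (mod 169)

Hensel: r_{i+1} = r_i − f(r_i)·(f′(r_i))^{-1} mod 13^{i+2}, f′(x) = 2x + 11. Iterate:
  r_0 = 9 (mod 13)
  r_1 = 61 (mod 169)
Final: r = 61 satisfies f(r) ≡ 0 mod 13^2.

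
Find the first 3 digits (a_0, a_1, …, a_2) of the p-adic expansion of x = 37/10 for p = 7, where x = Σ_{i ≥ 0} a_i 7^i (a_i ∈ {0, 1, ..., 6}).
(a_0, …, a_2) = (3, 5, 0)

v_7(37/10) = 0 (numerator and denominator both coprime to 7), so x ∈ ℤ_7^×. Compute digits iteratively via a_i = x_i mod 7, x_{i+1} = (x_i − a_i)/7, with x_0 = x:
  x_0 = 37/10;  a_0 = 3;  x_1 = (x_0 − 3)/7 = 1/10
  x_1 = 1/10;  a_1 = 5;  x_2 = (x_1 − 5)/7 = -7/10
  x_2 = -7/10;  a_2 = 0;  x_3 = (x_2 − 0)/7 = -1/10
Digits: (3, 5, 0).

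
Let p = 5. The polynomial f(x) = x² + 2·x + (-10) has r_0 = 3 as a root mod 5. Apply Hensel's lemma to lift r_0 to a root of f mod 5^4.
r_3 = 568 (mod 625)

Hensel: r_{i+1} = r_i − f(r_i)·(f′(r_i))^{-1} mod 5^{i+2}, f′(x) = 2x + 2. Iterate:
  r_0 = 3 (mod 5)
  r_1 = 18 (mod 25)
  r_2 = 68 (mod 125)
  r_3 = 568 (mod 625)
Final: r = 568 satisfies f(r) ≡ 0 mod 5^4.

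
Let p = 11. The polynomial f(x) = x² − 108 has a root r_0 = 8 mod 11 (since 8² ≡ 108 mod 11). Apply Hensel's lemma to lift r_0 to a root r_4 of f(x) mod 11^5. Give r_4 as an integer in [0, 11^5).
r_4 = 156252 (mod 161051)

Hensel's recurrence: r_{i+1} = r_i − f(r_i)·(f′(r_i))^{-1} mod 11^{i+2}, with f′(x) = 2x. Iterate:
  r_0 = 8 (mod 11)
  r_1 = 41 (mod 121)
  r_2 = 525 (mod 1331)
  r_3 = 9842 (mod 14641)
  r_4 = 156252 (mod 161051)
Final: r_4 = 156252, and one checks f(r_4) ≡ 0 mod 11^5.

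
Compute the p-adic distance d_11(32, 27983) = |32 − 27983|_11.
d_11(32, 27983) = 1/1331

Step 1 — x − y = 32 − 27983 = -27951. Step 2 — v_11(-27951) = 3 (factor: -27951 = −(11^3 · 21); the sign does not affect v_p). Step 3 — |x − y|_11 = 11^{-3} = 1/1331.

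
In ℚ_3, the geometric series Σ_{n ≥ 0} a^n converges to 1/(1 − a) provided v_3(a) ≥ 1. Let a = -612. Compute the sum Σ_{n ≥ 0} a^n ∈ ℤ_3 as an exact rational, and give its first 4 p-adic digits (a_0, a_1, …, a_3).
Σ a^n = 1/(1 − a) = 1/613;  first 4 digits = (1, 0, 1, 1)

v_3(a) = 2 ≥ 1, so the series converges in ℤ_3 to 1/(1 − a) = 1/(1 − (-612)) = 1/613. Expand this rational in ℤ_3: compute digits iteratively via d_i = x_i mod 3, x_{i+1} = (x_i − d_i)/3. The first 4 digits are (1, 0, 1, 1).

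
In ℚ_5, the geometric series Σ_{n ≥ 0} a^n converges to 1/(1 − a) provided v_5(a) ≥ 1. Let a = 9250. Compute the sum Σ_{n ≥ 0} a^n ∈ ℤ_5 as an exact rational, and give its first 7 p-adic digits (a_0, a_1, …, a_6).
Σ a^n = 1/(1 − a) = -1/9249;  first 7 digits = (1, 0, 0, 4, 4, 2, 1)

v_5(a) = 3 ≥ 1, so the series converges in ℤ_5 to 1/(1 − a) = 1/(1 − 9250) = -1/9249. Expand this rational in ℤ_5: compute digits iteratively via d_i = x_i mod 5, x_{i+1} = (x_i − d_i)/5. The first 7 digits are (1, 0, 0, 4, 4, 2, 1).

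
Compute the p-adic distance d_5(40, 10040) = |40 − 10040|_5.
d_5(40, 10040) = 1/625

Step 1 — x − y = 40 − 10040 = -10000. Step 2 — v_5(-10000) = 4 (factor: -10000 = −(5^4 · 16); the sign does not affect v_p). Step 3 — |x − y|_5 = 5^{-4} = 1/625.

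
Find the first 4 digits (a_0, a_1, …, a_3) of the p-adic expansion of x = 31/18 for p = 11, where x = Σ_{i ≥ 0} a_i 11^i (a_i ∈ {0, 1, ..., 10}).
(a_0, …, a_3) = (6, 10, 7, 6)

v_11(31/18) = 0 (numerator and denominator both coprime to 11), so x ∈ ℤ_11^×. Compute digits iteratively via a_i = x_i mod 11, x_{i+1} = (x_i − a_i)/11, with x_0 = x:
  x_0 = 31/18;  a_0 = 6;  x_1 = (x_0 − 6)/11 = -7/18
  x_1 = -7/18;  a_1 = 10;  x_2 = (x_1 − 10)/11 = -17/18
  x_2 = -17/18;  a_2 = 7;  x_3 = (x_2 − 7)/11 = -13/18
  x_3 = -13/18;  a_3 = 6;  x_4 = (x_3 − 6)/11 = -11/18
Digits: (6, 10, 7, 6).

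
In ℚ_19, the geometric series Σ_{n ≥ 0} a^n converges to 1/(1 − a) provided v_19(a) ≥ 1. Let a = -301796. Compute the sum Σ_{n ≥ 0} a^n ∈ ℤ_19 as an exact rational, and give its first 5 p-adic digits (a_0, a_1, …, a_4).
Σ a^n = 1/(1 − a) = 1/301797;  first 5 digits = (1, 0, 0, 13, 16)

v_19(a) = 3 ≥ 1, so the series converges in ℤ_19 to 1/(1 − a) = 1/(1 − (-301796)) = 1/301797. Expand this rational in ℤ_19: compute digits iteratively via d_i = x_i mod 19, x_{i+1} = (x_i − d_i)/19. The first 5 digits are (1, 0, 0, 13, 16).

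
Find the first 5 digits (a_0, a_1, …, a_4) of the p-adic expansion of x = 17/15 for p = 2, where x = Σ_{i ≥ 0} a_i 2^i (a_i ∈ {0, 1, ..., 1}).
(a_0, …, a_4) = (1, 1, 1, 1, 1)

v_2(17/15) = 0 (numerator and denominator both coprime to 2), so x ∈ ℤ_2^×. Compute digits iteratively via a_i = x_i mod 2, x_{i+1} = (x_i − a_i)/2, with x_0 = x:
  x_0 = 17/15;  a_0 = 1;  x_1 = (x_0 − 1)/2 = 1/15
  x_1 = 1/15;  a_1 = 1;  x_2 = (x_1 − 1)/2 = -7/15
  x_2 = -7/15;  a_2 = 1;  x_3 = (x_2 − 1)/2 = -11/15
  x_3 = -11/15;  a_3 = 1;  x_4 = (x_3 − 1)/2 = -13/15
  x_4 = -13/15;  a_4 = 1;  x_5 = (x_4 − 1)/2 = -14/15
Digits: (1, 1, 1, 1, 1).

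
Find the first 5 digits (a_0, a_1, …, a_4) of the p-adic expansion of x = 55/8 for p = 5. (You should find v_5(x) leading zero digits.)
(a_0, …, a_4) = (0, 2, 3, 0, 3)

v_5(55/8) = 1, so a_0 = ... = a_0 = 0. Factor out: x = 5^1 · u with u = 11/8 a unit in ℤ_5. Expand u iteratively via a_{v+i} = u_i mod 5, u_{i+1} = (u_i − a_{v+i})/5:
  u_0 = 11/8;  a_1 = 2;  u_1 = (u_0 − 2)/5 = -1/8
  u_1 = -1/8;  a_2 = 3;  u_2 = (u_1 − 3)/5 = -5/8
  u_2 = -5/8;  a_3 = 0;  u_3 = (u_2 − 0)/5 = -1/8
  u_3 = -1/8;  a_4 = 3;  u_4 = (u_3 − 3)/5 = -5/8
Digits: (0, 2, 3, 0, 3).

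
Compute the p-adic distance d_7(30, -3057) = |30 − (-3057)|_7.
d_7(30, -3057) = 1/343

Step 1 — x − y = 30 − (-3057) = 3087. Step 2 — v_7(3087) = 3 (factor: 3087 = (7^3 · 9); the sign does not affect v_p). Step 3 — |x − y|_7 = 7^{-3} = 1/343.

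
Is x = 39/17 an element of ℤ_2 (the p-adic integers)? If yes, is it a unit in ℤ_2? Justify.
x ∈ ℤ_2^× (unit); v_2(x) = 0

ℤ_2 = {x ∈ ℚ_2 : v_2(x) ≥ 0} and ℤ_2^× = {x ∈ ℤ_2 : v_2(x) = 0}. Here v_2(39/17) = v_2(num) − v_2(den) = 0; compare against these criteria.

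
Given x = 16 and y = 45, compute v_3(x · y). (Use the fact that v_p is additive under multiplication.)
v_3(720) = 2

v_p(x) = 0 (factor: 16 = 3^0 · 16); v_p(y) = 2 (factor: 45 = 3^2 · 5). Additivity: v_p(xy) = v_p(x) + v_p(y) = 0 + 2 = 2. (Direct check: xy = 720 = 3^2 · (80).)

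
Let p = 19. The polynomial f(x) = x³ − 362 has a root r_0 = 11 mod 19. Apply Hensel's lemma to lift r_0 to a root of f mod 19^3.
r_2 = 790 (mod 6859)

Hensel: r_{i+1} = r_i − f(r_i)/f′(r_i) mod 19^{i+2}, where f′(x) = 3x². Iterate:
  r_0 = 11 (mod 19)
  r_1 = 68 (mod 361)
  r_2 = 790 (mod 6859)
Final: r = 790 with f(r) ≡ 0 mod 19^3.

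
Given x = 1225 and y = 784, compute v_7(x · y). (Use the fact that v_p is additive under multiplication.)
v_7(960400) = 4

v_p(x) = 2 (factor: 1225 = 7^2 · 25); v_p(y) = 2 (factor: 784 = 7^2 · 16). Additivity: v_p(xy) = v_p(x) + v_p(y) = 2 + 2 = 4. (Direct check: xy = 960400 = 7^4 · (400).)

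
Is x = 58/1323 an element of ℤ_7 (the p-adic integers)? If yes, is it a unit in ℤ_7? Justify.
x ∉ ℤ_7 (v_7(x) = -2 < 0)

ℤ_7 = {x ∈ ℚ_7 : v_7(x) ≥ 0} and ℤ_7^× = {x ∈ ℤ_7 : v_7(x) = 0}. Here v_7(58/1323) = v_7(num) − v_7(den) = -2; compare against these criteria.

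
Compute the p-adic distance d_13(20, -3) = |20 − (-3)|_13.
d_13(20, -3) = 1

Step 1 — x − y = 20 − (-3) = 23. Step 2 — v_13(23) = 0 (factor: 23 = (13^0 · 23); the sign does not affect v_p). Step 3 — |x − y|_13 = 13^{0} = 1.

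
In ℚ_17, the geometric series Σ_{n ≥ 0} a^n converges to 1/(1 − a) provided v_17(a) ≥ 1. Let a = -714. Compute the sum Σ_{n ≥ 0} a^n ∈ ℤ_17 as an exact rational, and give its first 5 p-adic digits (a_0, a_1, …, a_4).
Σ a^n = 1/(1 − a) = 1/715;  first 5 digits = (1, 9, 10, 16, 15)

v_17(a) = 1 ≥ 1, so the series converges in ℤ_17 to 1/(1 − a) = 1/(1 − (-714)) = 1/715. Expand this rational in ℤ_17: compute digits iteratively via d_i = x_i mod 17, x_{i+1} = (x_i − d_i)/17. The first 5 digits are (1, 9, 10, 16, 15).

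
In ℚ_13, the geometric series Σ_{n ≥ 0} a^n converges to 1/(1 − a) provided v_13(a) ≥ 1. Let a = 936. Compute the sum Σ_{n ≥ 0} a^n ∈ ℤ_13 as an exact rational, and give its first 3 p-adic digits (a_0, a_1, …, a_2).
Σ a^n = 1/(1 − a) = -1/935;  first 3 digits = (1, 7, 2)

v_13(a) = 1 ≥ 1, so the series converges in ℤ_13 to 1/(1 − a) = 1/(1 − 936) = -1/935. Expand this rational in ℤ_13: compute digits iteratively via d_i = x_i mod 13, x_{i+1} = (x_i − d_i)/13. The first 3 digits are (1, 7, 2).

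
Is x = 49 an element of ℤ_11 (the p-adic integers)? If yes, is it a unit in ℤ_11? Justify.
x ∈ ℤ_11^× (unit); v_11(x) = 0

ℤ_11 = {x ∈ ℚ_11 : v_11(x) ≥ 0} and ℤ_11^× = {x ∈ ℤ_11 : v_11(x) = 0}. Here v_11(49) = v_11(num) − v_11(den) = 0; compare against these criteria.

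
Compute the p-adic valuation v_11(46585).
v_11(46585) = 3

v_11(n) is the largest exponent k such that 11^k divides n. Factor out: 46585 = 11^3 · 35. (Sign doesn't affect v_p.) So v_11(46585) = 3.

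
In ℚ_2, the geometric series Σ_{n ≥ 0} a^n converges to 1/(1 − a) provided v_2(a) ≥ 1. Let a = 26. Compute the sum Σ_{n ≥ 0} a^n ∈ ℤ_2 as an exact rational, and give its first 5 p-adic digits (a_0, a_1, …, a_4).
Σ a^n = 1/(1 − a) = -1/25;  first 5 digits = (1, 1, 1, 0, 1)

v_2(a) = 1 ≥ 1, so the series converges in ℤ_2 to 1/(1 − a) = 1/(1 − 26) = -1/25. Expand this rational in ℤ_2: compute digits iteratively via d_i = x_i mod 2, x_{i+1} = (x_i − d_i)/2. The first 5 digits are (1, 1, 1, 0, 1).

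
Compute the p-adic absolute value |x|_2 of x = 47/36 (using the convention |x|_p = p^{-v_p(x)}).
|47/36|_2 = 4

Step 1 — compute v_2(x) by factoring powers of 2 out of the numerator and denominator: v_2(47/36) = -2. Step 2 — apply |x|_p = p^{-v_p(x)} = 2^{2} = 4.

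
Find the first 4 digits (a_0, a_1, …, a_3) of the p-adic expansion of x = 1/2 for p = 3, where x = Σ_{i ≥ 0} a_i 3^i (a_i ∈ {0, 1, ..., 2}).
(a_0, …, a_3) = (2, 1, 1, 1)

v_3(1/2) = 0 (numerator and denominator both coprime to 3), so x ∈ ℤ_3^×. Compute digits iteratively via a_i = x_i mod 3, x_{i+1} = (x_i − a_i)/3, with x_0 = x:
  x_0 = 1/2;  a_0 = 2;  x_1 = (x_0 − 2)/3 = -1/2
  x_1 = -1/2;  a_1 = 1;  x_2 = (x_1 − 1)/3 = -1/2
  x_2 = -1/2;  a_2 = 1;  x_3 = (x_2 − 1)/3 = -1/2
  x_3 = -1/2;  a_3 = 1;  x_4 = (x_3 − 1)/3 = -1/2
Digits: (2, 1, 1, 1).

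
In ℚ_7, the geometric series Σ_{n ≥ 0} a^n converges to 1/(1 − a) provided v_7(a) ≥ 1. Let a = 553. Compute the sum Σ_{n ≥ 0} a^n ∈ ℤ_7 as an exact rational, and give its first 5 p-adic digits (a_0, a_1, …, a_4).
Σ a^n = 1/(1 − a) = -1/552;  first 5 digits = (1, 2, 1, 5, 3)

v_7(a) = 1 ≥ 1, so the series converges in ℤ_7 to 1/(1 − a) = 1/(1 − 553) = -1/552. Expand this rational in ℤ_7: compute digits iteratively via d_i = x_i mod 7, x_{i+1} = (x_i − d_i)/7. The first 5 digits are (1, 2, 1, 5, 3).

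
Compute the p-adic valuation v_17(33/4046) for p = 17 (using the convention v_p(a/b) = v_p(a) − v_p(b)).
v_17(33/4046) = -2

Factor powers of 17 from the numerator and denominator of the reduced fraction: 33 = 17^0 · 33 and 4046 = 17^2 · 14. Apply v_p(a/b) = v_p(a) − v_p(b): v_17(33/4046) = 0 − 2 = -2.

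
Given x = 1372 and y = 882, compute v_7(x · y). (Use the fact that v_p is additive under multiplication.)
v_7(1210104) = 5

v_p(x) = 3 (factor: 1372 = 7^3 · 4); v_p(y) = 2 (factor: 882 = 7^2 · 18). Additivity: v_p(xy) = v_p(x) + v_p(y) = 3 + 2 = 5. (Direct check: xy = 1210104 = 7^5 · (72).)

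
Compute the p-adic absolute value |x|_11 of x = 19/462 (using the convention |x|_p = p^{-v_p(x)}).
|19/462|_11 = 11

Step 1 — compute v_11(x) by factoring powers of 11 out of the numerator and denominator: v_11(19/462) = -1. Step 2 — apply |x|_p = p^{-v_p(x)} = 11^{1} = 11.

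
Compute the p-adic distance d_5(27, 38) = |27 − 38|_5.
d_5(27, 38) = 1

Step 1 — x − y = 27 − 38 = -11. Step 2 — v_5(-11) = 0 (factor: -11 = −(5^0 · 11); the sign does not affect v_p). Step 3 — |x − y|_5 = 5^{0} = 1.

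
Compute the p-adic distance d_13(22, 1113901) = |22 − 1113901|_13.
d_13(22, 1113901) = 1/371293

Step 1 — x − y = 22 − 1113901 = -1113879. Step 2 — v_13(-1113879) = 5 (factor: -1113879 = −(13^5 · 3); the sign does not affect v_p). Step 3 — |x − y|_13 = 13^{-5} = 1/371293.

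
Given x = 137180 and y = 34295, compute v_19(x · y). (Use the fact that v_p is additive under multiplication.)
v_19(4704588100) = 6

v_p(x) = 3 (factor: 137180 = 19^3 · 20); v_p(y) = 3 (factor: 34295 = 19^3 · 5). Additivity: v_p(xy) = v_p(x) + v_p(y) = 3 + 3 = 6. (Direct check: xy = 4704588100 = 19^6 · (100).)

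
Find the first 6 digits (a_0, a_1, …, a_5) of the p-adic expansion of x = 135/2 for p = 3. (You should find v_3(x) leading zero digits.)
(a_0, …, a_5) = (0, 0, 0, 1, 2, 1)

v_3(135/2) = 3, so a_0 = ... = a_2 = 0. Factor out: x = 3^3 · u with u = 5/2 a unit in ℤ_3. Expand u iteratively via a_{v+i} = u_i mod 3, u_{i+1} = (u_i − a_{v+i})/3:
  u_0 = 5/2;  a_3 = 1;  u_1 = (u_0 − 1)/3 = 1/2
  u_1 = 1/2;  a_4 = 2;  u_2 = (u_1 − 2)/3 = -1/2
  u_2 = -1/2;  a_5 = 1;  u_3 = (u_2 − 1)/3 = -1/2
Digits: (0, 0, 0, 1, 2, 1).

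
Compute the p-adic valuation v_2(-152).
v_2(-152) = 3

v_2(n) is the largest exponent k such that 2^k divides n. Factor out: -152 = -2^3 · 19. (Sign doesn't affect v_p.) So v_2(-152) = 3.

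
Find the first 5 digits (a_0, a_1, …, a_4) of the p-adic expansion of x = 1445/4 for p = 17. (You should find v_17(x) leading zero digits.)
(a_0, …, a_4) = (0, 0, 14, 12, 12)

v_17(1445/4) = 2, so a_0 = ... = a_1 = 0. Factor out: x = 17^2 · u with u = 5/4 a unit in ℤ_17. Expand u iteratively via a_{v+i} = u_i mod 17, u_{i+1} = (u_i − a_{v+i})/17:
  u_0 = 5/4;  a_2 = 14;  u_1 = (u_0 − 14)/17 = -3/4
  u_1 = -3/4;  a_3 = 12;  u_2 = (u_1 − 12)/17 = -3/4
  u_2 = -3/4;  a_4 = 12;  u_3 = (u_2 − 12)/17 = -3/4
Digits: (0, 0, 14, 12, 12).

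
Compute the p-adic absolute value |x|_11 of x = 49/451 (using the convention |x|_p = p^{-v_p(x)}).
|49/451|_11 = 11

Step 1 — compute v_11(x) by factoring powers of 11 out of the numerator and denominator: v_11(49/451) = -1. Step 2 — apply |x|_p = p^{-v_p(x)} = 11^{1} = 11.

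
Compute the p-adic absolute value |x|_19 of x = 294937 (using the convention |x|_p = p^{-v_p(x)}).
|294937|_19 = 1/6859

Step 1 — compute v_19(x) by factoring powers of 19 out of the numerator and denominator: v_19(294937) = 3. Step 2 — apply |x|_p = p^{-v_p(x)} = 19^{-3} = 1/6859.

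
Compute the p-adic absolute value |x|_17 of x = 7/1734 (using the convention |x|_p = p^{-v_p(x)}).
|7/1734|_17 = 289

Step 1 — compute v_17(x) by factoring powers of 17 out of the numerator and denominator: v_17(7/1734) = -2. Step 2 — apply |x|_p = p^{-v_p(x)} = 17^{2} = 289.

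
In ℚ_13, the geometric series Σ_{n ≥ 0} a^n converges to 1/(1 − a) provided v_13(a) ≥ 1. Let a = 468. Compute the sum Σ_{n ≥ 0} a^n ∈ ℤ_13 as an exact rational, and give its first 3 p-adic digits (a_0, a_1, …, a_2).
Σ a^n = 1/(1 − a) = -1/467;  first 3 digits = (1, 10, 11)

v_13(a) = 1 ≥ 1, so the series converges in ℤ_13 to 1/(1 − a) = 1/(1 − 468) = -1/467. Expand this rational in ℤ_13: compute digits iteratively via d_i = x_i mod 13, x_{i+1} = (x_i − d_i)/13. The first 3 digits are (1, 10, 11).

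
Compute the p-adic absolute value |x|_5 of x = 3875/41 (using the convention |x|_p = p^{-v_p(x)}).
|3875/41|_5 = 1/125

Step 1 — compute v_5(x) by factoring powers of 5 out of the numerator and denominator: v_5(3875/41) = 3. Step 2 — apply |x|_p = p^{-v_p(x)} = 5^{-3} = 1/125.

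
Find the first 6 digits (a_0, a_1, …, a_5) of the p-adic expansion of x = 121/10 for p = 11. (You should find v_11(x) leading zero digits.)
(a_0, …, a_5) = (0, 0, 10, 9, 9, 9)

v_11(121/10) = 2, so a_0 = ... = a_1 = 0. Factor out: x = 11^2 · u with u = 1/10 a unit in ℤ_11. Expand u iteratively via a_{v+i} = u_i mod 11, u_{i+1} = (u_i − a_{v+i})/11:
  u_0 = 1/10;  a_2 = 10;  u_1 = (u_0 − 10)/11 = -9/10
  u_1 = -9/10;  a_3 = 9;  u_2 = (u_1 − 9)/11 = -9/10
  u_2 = -9/10;  a_4 = 9;  u_3 = (u_2 − 9)/11 = -9/10
  u_3 = -9/10;  a_5 = 9;  u_4 = (u_3 − 9)/11 = -9/10
Digits: (0, 0, 10, 9, 9, 9).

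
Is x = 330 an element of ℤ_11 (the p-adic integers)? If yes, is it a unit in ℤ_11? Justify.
x ∈ ℤ_11 but not a unit; v_11(x) = 1 > 0

ℤ_11 = {x ∈ ℚ_11 : v_11(x) ≥ 0} and ℤ_11^× = {x ∈ ℤ_11 : v_11(x) = 0}. Here v_11(330) = v_11(num) − v_11(den) = 1; compare against these criteria.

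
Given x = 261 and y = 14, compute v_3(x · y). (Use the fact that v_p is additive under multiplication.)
v_3(3654) = 2

v_p(x) = 2 (factor: 261 = 3^2 · 29); v_p(y) = 0 (factor: 14 = 3^0 · 14). Additivity: v_p(xy) = v_p(x) + v_p(y) = 2 + 0 = 2. (Direct check: xy = 3654 = 3^2 · (406).)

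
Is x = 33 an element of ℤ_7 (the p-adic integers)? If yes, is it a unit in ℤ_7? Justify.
x ∈ ℤ_7^× (unit); v_7(x) = 0

ℤ_7 = {x ∈ ℚ_7 : v_7(x) ≥ 0} and ℤ_7^× = {x ∈ ℤ_7 : v_7(x) = 0}. Here v_7(33) = v_7(num) − v_7(den) = 0; compare against these criteria.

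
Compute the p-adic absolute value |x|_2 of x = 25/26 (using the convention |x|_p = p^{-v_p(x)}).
|25/26|_2 = 2

Step 1 — compute v_2(x) by factoring powers of 2 out of the numerator and denominator: v_2(25/26) = -1. Step 2 — apply |x|_p = p^{-v_p(x)} = 2^{1} = 2.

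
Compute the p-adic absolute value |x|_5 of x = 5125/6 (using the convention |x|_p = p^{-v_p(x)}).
|5125/6|_5 = 1/125

Step 1 — compute v_5(x) by factoring powers of 5 out of the numerator and denominator: v_5(5125/6) = 3. Step 2 — apply |x|_p = p^{-v_p(x)} = 5^{-3} = 1/125.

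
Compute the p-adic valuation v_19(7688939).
v_19(7688939) = 4

v_19(n) is the largest exponent k such that 19^k divides n. Factor out: 7688939 = 19^4 · 59. (Sign doesn't affect v_p.) So v_19(7688939) = 4.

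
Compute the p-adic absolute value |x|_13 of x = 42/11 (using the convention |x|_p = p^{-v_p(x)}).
|42/11|_13 = 1

Step 1 — compute v_13(x) by factoring powers of 13 out of the numerator and denominator: v_13(42/11) = 0. Step 2 — apply |x|_p = p^{-v_p(x)} = 13^{0} = 1.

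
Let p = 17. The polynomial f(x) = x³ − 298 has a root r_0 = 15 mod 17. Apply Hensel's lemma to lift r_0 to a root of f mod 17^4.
r_3 = 46408 (mod 83521)

Hensel: r_{i+1} = r_i − f(r_i)/f′(r_i) mod 17^{i+2}, where f′(x) = 3x². Iterate:
  r_0 = 15 (mod 17)
  r_1 = 168 (mod 289)
  r_2 = 2191 (mod 4913)
  r_3 = 46408 (mod 83521)
Final: r = 46408 with f(r) ≡ 0 mod 17^4.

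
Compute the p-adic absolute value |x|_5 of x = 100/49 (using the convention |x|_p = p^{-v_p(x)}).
|100/49|_5 = 1/25

Step 1 — compute v_5(x) by factoring powers of 5 out of the numerator and denominator: v_5(100/49) = 2. Step 2 — apply |x|_p = p^{-v_p(x)} = 5^{-2} = 1/25.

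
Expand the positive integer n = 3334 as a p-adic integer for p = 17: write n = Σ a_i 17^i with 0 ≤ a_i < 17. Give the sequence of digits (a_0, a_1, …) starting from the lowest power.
(a_0, a_1, …) = (2, 9, 11)

Repeated division by 17 gives the digits low-to-high: 3334 = 2 + 9·17^1 + 11·17^2. Digit sequence: (2, 9, 11).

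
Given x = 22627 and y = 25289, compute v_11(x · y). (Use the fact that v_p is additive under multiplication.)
v_11(572214203) = 6

v_p(x) = 3 (factor: 22627 = 11^3 · 17); v_p(y) = 3 (factor: 25289 = 11^3 · 19). Additivity: v_p(xy) = v_p(x) + v_p(y) = 3 + 3 = 6. (Direct check: xy = 572214203 = 11^6 · (323).)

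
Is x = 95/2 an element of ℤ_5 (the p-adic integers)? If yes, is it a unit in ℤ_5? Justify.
x ∈ ℤ_5 but not a unit; v_5(x) = 1 > 0

ℤ_5 = {x ∈ ℚ_5 : v_5(x) ≥ 0} and ℤ_5^× = {x ∈ ℤ_5 : v_5(x) = 0}. Here v_5(95/2) = v_5(num) − v_5(den) = 1; compare against these criteria.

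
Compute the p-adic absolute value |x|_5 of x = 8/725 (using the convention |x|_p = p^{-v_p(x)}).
|8/725|_5 = 25

Step 1 — compute v_5(x) by factoring powers of 5 out of the numerator and denominator: v_5(8/725) = -2. Step 2 — apply |x|_p = p^{-v_p(x)} = 5^{2} = 25.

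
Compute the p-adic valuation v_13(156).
v_13(156) = 1

v_13(n) is the largest exponent k such that 13^k divides n. Factor out: 156 = 13^1 · 12. (Sign doesn't affect v_p.) So v_13(156) = 1.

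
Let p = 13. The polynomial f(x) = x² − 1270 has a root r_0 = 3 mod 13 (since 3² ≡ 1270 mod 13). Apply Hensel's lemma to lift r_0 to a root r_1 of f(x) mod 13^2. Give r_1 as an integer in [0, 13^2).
r_1 = 16 (mod 169)

Hensel's recurrence: r_{i+1} = r_i − f(r_i)·(f′(r_i))^{-1} mod 13^{i+2}, with f′(x) = 2x. Iterate:
  r_0 = 3 (mod 13)
  r_1 = 16 (mod 169)
Final: r_1 = 16, and one checks f(r_1) ≡ 0 mod 13^2.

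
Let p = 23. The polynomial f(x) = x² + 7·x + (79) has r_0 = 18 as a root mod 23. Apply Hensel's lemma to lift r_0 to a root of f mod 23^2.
r_1 = 18 (mod 529)

Hensel: r_{i+1} = r_i − f(r_i)·(f′(r_i))^{-1} mod 23^{i+2}, f′(x) = 2x + 7. Iterate:
  r_0 = 18 (mod 23)
  r_1 = 18 (mod 529)
Final: r = 18 satisfies f(r) ≡ 0 mod 23^2.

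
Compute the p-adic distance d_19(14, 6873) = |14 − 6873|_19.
d_19(14, 6873) = 1/6859

Step 1 — x − y = 14 − 6873 = -6859. Step 2 — v_19(-6859) = 3 (factor: -6859 = −(19^3 · 1); the sign does not affect v_p). Step 3 — |x − y|_19 = 19^{-3} = 1/6859.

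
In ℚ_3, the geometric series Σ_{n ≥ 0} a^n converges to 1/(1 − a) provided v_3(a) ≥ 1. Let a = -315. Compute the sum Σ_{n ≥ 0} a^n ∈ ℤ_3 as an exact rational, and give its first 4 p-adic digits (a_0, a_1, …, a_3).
Σ a^n = 1/(1 − a) = 1/316;  first 4 digits = (1, 0, 1, 0)

v_3(a) = 2 ≥ 1, so the series converges in ℤ_3 to 1/(1 − a) = 1/(1 − (-315)) = 1/316. Expand this rational in ℤ_3: compute digits iteratively via d_i = x_i mod 3, x_{i+1} = (x_i − d_i)/3. The first 4 digits are (1, 0, 1, 0).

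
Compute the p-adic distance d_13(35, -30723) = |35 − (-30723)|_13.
d_13(35, -30723) = 1/2197

Step 1 — x − y = 35 − (-30723) = 30758. Step 2 — v_13(30758) = 3 (factor: 30758 = (13^3 · 14); the sign does not affect v_p). Step 3 — |x − y|_13 = 13^{-3} = 1/2197.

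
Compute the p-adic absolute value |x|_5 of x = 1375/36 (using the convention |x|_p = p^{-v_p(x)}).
|1375/36|_5 = 1/125

Step 1 — compute v_5(x) by factoring powers of 5 out of the numerator and denominator: v_5(1375/36) = 3. Step 2 — apply |x|_p = p^{-v_p(x)} = 5^{-3} = 1/125.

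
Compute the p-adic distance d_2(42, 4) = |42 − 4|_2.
d_2(42, 4) = 1/2

Step 1 — x − y = 42 − 4 = 38. Step 2 — v_2(38) = 1 (factor: 38 = (2^1 · 19); the sign does not affect v_p). Step 3 — |x − y|_2 = 2^{-1} = 1/2.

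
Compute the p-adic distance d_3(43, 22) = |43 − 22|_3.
d_3(43, 22) = 1/3

Step 1 — x − y = 43 − 22 = 21. Step 2 — v_3(21) = 1 (factor: 21 = (3^1 · 7); the sign does not affect v_p). Step 3 — |x − y|_3 = 3^{-1} = 1/3.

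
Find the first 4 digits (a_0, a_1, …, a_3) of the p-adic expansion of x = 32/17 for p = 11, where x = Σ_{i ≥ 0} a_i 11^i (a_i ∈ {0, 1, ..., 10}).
(a_0, …, a_3) = (9, 0, 9, 5)

v_11(32/17) = 0 (numerator and denominator both coprime to 11), so x ∈ ℤ_11^×. Compute digits iteratively via a_i = x_i mod 11, x_{i+1} = (x_i − a_i)/11, with x_0 = x:
  x_0 = 32/17;  a_0 = 9;  x_1 = (x_0 − 9)/11 = -11/17
  x_1 = -11/17;  a_1 = 0;  x_2 = (x_1 − 0)/11 = -1/17
  x_2 = -1/17;  a_2 = 9;  x_3 = (x_2 − 9)/11 = -14/17
  x_3 = -14/17;  a_3 = 5;  x_4 = (x_3 − 5)/11 = -9/17
Digits: (9, 0, 9, 5).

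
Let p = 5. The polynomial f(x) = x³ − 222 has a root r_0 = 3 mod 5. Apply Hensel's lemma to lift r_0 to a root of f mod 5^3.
r_2 = 88 (mod 125)

Hensel: r_{i+1} = r_i − f(r_i)/f′(r_i) mod 5^{i+2}, where f′(x) = 3x². Iterate:
  r_0 = 3 (mod 5)
  r_1 = 13 (mod 25)
  r_2 = 88 (mod 125)
Final: r = 88 with f(r) ≡ 0 mod 5^3.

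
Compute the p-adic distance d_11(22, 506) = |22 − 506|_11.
d_11(22, 506) = 1/121

Step 1 — x − y = 22 − 506 = -484. Step 2 — v_11(-484) = 2 (factor: -484 = −(11^2 · 4); the sign does not affect v_p). Step 3 — |x − y|_11 = 11^{-2} = 1/121.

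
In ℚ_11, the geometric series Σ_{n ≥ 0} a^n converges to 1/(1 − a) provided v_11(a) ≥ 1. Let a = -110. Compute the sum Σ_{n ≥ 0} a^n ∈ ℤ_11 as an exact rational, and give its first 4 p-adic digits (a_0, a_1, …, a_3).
Σ a^n = 1/(1 − a) = 1/111;  first 4 digits = (1, 1, 0, 10)

v_11(a) = 1 ≥ 1, so the series converges in ℤ_11 to 1/(1 − a) = 1/(1 − (-110)) = 1/111. Expand this rational in ℤ_11: compute digits iteratively via d_i = x_i mod 11, x_{i+1} = (x_i − d_i)/11. The first 4 digits are (1, 1, 0, 10).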